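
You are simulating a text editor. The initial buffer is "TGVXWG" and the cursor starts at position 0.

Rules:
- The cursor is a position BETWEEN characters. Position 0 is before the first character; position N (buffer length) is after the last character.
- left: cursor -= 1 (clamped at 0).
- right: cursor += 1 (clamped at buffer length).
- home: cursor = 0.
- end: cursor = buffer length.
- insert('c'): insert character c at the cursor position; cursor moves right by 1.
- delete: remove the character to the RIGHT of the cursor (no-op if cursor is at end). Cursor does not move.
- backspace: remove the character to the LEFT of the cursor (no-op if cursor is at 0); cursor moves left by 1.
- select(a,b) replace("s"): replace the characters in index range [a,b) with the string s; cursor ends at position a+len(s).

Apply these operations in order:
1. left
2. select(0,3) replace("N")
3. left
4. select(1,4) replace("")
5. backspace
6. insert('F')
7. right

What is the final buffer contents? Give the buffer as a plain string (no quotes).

Answer: F

Derivation:
After op 1 (left): buf='TGVXWG' cursor=0
After op 2 (select(0,3) replace("N")): buf='NXWG' cursor=1
After op 3 (left): buf='NXWG' cursor=0
After op 4 (select(1,4) replace("")): buf='N' cursor=1
After op 5 (backspace): buf='(empty)' cursor=0
After op 6 (insert('F')): buf='F' cursor=1
After op 7 (right): buf='F' cursor=1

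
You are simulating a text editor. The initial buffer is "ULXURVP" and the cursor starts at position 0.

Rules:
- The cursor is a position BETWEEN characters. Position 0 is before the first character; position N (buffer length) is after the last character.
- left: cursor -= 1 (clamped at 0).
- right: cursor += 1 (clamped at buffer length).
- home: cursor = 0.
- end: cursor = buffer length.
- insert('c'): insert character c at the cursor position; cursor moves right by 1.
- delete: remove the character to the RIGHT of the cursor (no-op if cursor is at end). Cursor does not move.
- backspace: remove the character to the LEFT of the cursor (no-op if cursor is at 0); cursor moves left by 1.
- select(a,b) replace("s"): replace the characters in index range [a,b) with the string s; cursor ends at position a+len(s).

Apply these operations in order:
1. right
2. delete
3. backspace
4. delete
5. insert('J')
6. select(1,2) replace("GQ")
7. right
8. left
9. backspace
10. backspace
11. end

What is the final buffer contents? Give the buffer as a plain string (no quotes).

After op 1 (right): buf='ULXURVP' cursor=1
After op 2 (delete): buf='UXURVP' cursor=1
After op 3 (backspace): buf='XURVP' cursor=0
After op 4 (delete): buf='URVP' cursor=0
After op 5 (insert('J')): buf='JURVP' cursor=1
After op 6 (select(1,2) replace("GQ")): buf='JGQRVP' cursor=3
After op 7 (right): buf='JGQRVP' cursor=4
After op 8 (left): buf='JGQRVP' cursor=3
After op 9 (backspace): buf='JGRVP' cursor=2
After op 10 (backspace): buf='JRVP' cursor=1
After op 11 (end): buf='JRVP' cursor=4

Answer: JRVP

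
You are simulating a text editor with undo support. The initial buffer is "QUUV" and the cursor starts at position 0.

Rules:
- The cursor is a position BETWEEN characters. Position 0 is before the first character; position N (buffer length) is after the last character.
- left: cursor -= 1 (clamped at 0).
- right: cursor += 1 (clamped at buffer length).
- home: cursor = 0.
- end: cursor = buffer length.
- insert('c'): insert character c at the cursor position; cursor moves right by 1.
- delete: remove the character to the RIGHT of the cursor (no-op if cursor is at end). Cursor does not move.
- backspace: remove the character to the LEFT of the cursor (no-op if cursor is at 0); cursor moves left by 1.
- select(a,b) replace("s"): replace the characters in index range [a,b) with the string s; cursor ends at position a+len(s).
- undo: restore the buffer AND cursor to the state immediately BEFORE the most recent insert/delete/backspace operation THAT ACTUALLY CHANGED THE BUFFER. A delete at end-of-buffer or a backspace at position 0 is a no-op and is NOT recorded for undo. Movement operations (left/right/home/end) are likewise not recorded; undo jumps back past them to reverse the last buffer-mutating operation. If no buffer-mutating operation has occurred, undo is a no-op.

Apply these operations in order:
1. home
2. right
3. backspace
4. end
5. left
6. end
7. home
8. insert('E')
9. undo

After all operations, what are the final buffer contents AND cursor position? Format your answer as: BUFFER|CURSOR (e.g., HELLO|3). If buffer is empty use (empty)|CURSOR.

After op 1 (home): buf='QUUV' cursor=0
After op 2 (right): buf='QUUV' cursor=1
After op 3 (backspace): buf='UUV' cursor=0
After op 4 (end): buf='UUV' cursor=3
After op 5 (left): buf='UUV' cursor=2
After op 6 (end): buf='UUV' cursor=3
After op 7 (home): buf='UUV' cursor=0
After op 8 (insert('E')): buf='EUUV' cursor=1
After op 9 (undo): buf='UUV' cursor=0

Answer: UUV|0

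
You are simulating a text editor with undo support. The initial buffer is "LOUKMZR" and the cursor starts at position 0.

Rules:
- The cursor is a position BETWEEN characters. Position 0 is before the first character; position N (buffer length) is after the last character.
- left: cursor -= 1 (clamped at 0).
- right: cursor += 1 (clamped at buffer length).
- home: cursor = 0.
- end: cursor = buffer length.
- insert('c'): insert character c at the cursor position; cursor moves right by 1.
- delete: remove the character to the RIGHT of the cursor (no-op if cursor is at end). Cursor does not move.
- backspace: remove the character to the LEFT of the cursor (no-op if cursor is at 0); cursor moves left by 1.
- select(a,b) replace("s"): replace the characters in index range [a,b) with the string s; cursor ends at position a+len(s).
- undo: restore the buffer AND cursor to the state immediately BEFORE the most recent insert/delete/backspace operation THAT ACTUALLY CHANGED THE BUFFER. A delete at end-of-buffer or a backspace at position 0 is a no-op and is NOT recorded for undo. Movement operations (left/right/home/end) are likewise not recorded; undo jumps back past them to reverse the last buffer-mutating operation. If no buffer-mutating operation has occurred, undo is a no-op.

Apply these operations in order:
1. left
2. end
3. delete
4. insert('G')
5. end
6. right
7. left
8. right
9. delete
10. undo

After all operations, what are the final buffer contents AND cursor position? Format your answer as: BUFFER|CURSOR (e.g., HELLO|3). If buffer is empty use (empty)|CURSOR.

Answer: LOUKMZR|7

Derivation:
After op 1 (left): buf='LOUKMZR' cursor=0
After op 2 (end): buf='LOUKMZR' cursor=7
After op 3 (delete): buf='LOUKMZR' cursor=7
After op 4 (insert('G')): buf='LOUKMZRG' cursor=8
After op 5 (end): buf='LOUKMZRG' cursor=8
After op 6 (right): buf='LOUKMZRG' cursor=8
After op 7 (left): buf='LOUKMZRG' cursor=7
After op 8 (right): buf='LOUKMZRG' cursor=8
After op 9 (delete): buf='LOUKMZRG' cursor=8
After op 10 (undo): buf='LOUKMZR' cursor=7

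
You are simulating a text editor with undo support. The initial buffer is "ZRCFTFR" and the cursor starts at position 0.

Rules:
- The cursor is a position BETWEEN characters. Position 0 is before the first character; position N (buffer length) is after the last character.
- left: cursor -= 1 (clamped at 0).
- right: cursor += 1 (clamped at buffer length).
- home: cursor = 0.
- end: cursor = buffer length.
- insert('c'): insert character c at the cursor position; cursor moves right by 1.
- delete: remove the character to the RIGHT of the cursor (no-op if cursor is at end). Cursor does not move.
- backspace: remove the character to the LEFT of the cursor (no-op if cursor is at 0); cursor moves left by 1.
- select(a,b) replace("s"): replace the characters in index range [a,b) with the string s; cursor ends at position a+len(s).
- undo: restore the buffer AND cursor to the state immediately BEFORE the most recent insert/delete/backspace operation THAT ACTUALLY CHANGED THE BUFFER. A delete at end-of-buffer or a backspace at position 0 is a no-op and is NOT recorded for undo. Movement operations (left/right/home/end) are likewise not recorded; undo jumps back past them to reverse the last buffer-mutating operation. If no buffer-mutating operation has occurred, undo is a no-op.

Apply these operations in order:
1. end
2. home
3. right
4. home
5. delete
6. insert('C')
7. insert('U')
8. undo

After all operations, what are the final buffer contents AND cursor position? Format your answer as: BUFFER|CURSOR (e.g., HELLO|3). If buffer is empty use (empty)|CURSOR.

Answer: CRCFTFR|1

Derivation:
After op 1 (end): buf='ZRCFTFR' cursor=7
After op 2 (home): buf='ZRCFTFR' cursor=0
After op 3 (right): buf='ZRCFTFR' cursor=1
After op 4 (home): buf='ZRCFTFR' cursor=0
After op 5 (delete): buf='RCFTFR' cursor=0
After op 6 (insert('C')): buf='CRCFTFR' cursor=1
After op 7 (insert('U')): buf='CURCFTFR' cursor=2
After op 8 (undo): buf='CRCFTFR' cursor=1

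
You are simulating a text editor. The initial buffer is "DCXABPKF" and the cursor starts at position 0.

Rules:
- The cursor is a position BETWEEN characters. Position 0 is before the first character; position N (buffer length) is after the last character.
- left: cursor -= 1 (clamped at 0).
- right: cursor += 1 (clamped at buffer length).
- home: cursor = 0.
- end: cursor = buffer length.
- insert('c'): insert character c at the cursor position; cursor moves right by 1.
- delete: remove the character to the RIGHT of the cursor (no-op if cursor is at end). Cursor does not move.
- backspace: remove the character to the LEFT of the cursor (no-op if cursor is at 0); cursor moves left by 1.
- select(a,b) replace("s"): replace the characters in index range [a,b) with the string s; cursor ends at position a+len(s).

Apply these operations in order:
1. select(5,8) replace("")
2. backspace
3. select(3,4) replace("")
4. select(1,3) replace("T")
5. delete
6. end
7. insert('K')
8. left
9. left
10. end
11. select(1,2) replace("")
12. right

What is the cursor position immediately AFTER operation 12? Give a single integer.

Answer: 2

Derivation:
After op 1 (select(5,8) replace("")): buf='DCXAB' cursor=5
After op 2 (backspace): buf='DCXA' cursor=4
After op 3 (select(3,4) replace("")): buf='DCX' cursor=3
After op 4 (select(1,3) replace("T")): buf='DT' cursor=2
After op 5 (delete): buf='DT' cursor=2
After op 6 (end): buf='DT' cursor=2
After op 7 (insert('K')): buf='DTK' cursor=3
After op 8 (left): buf='DTK' cursor=2
After op 9 (left): buf='DTK' cursor=1
After op 10 (end): buf='DTK' cursor=3
After op 11 (select(1,2) replace("")): buf='DK' cursor=1
After op 12 (right): buf='DK' cursor=2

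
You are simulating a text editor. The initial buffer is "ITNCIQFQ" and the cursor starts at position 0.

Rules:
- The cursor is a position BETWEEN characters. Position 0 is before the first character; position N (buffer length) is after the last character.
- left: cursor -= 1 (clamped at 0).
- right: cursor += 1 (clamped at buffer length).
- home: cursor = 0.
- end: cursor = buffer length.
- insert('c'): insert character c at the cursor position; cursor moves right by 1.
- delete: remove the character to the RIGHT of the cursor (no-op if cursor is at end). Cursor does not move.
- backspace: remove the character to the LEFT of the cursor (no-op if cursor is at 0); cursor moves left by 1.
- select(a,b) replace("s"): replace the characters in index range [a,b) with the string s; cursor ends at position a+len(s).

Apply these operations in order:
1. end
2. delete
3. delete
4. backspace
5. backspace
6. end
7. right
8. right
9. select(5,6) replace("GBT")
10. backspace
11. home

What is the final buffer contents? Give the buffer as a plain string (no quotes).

Answer: ITNCIGB

Derivation:
After op 1 (end): buf='ITNCIQFQ' cursor=8
After op 2 (delete): buf='ITNCIQFQ' cursor=8
After op 3 (delete): buf='ITNCIQFQ' cursor=8
After op 4 (backspace): buf='ITNCIQF' cursor=7
After op 5 (backspace): buf='ITNCIQ' cursor=6
After op 6 (end): buf='ITNCIQ' cursor=6
After op 7 (right): buf='ITNCIQ' cursor=6
After op 8 (right): buf='ITNCIQ' cursor=6
After op 9 (select(5,6) replace("GBT")): buf='ITNCIGBT' cursor=8
After op 10 (backspace): buf='ITNCIGB' cursor=7
After op 11 (home): buf='ITNCIGB' cursor=0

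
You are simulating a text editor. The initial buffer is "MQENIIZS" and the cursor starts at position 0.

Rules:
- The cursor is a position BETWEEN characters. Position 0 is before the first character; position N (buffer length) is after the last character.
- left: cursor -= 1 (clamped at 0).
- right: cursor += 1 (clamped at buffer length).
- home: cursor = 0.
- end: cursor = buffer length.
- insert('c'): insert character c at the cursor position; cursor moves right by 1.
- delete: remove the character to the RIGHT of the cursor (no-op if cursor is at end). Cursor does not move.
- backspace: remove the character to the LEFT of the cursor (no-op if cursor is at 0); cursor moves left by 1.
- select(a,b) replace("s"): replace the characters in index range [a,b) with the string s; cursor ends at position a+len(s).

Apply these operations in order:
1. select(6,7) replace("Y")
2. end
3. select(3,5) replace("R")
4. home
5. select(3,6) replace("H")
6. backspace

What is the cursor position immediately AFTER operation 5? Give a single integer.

Answer: 4

Derivation:
After op 1 (select(6,7) replace("Y")): buf='MQENIIYS' cursor=7
After op 2 (end): buf='MQENIIYS' cursor=8
After op 3 (select(3,5) replace("R")): buf='MQERIYS' cursor=4
After op 4 (home): buf='MQERIYS' cursor=0
After op 5 (select(3,6) replace("H")): buf='MQEHS' cursor=4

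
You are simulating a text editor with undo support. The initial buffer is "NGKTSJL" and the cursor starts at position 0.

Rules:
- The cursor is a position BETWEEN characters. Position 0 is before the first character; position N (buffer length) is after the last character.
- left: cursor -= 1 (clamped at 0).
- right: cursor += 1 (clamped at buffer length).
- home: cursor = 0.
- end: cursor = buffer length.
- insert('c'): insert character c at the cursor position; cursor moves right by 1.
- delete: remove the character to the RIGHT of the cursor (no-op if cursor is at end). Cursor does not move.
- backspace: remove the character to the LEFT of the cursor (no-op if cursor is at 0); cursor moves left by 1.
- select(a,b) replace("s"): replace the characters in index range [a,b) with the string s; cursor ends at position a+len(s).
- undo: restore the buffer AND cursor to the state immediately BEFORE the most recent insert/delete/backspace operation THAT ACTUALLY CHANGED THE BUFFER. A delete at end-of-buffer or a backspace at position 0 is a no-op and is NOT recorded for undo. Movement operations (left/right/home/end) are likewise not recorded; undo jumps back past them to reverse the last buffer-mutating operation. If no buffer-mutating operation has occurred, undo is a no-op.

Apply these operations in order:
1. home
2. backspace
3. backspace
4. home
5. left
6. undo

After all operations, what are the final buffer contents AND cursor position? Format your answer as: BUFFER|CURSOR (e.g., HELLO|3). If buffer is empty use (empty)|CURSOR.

Answer: NGKTSJL|0

Derivation:
After op 1 (home): buf='NGKTSJL' cursor=0
After op 2 (backspace): buf='NGKTSJL' cursor=0
After op 3 (backspace): buf='NGKTSJL' cursor=0
After op 4 (home): buf='NGKTSJL' cursor=0
After op 5 (left): buf='NGKTSJL' cursor=0
After op 6 (undo): buf='NGKTSJL' cursor=0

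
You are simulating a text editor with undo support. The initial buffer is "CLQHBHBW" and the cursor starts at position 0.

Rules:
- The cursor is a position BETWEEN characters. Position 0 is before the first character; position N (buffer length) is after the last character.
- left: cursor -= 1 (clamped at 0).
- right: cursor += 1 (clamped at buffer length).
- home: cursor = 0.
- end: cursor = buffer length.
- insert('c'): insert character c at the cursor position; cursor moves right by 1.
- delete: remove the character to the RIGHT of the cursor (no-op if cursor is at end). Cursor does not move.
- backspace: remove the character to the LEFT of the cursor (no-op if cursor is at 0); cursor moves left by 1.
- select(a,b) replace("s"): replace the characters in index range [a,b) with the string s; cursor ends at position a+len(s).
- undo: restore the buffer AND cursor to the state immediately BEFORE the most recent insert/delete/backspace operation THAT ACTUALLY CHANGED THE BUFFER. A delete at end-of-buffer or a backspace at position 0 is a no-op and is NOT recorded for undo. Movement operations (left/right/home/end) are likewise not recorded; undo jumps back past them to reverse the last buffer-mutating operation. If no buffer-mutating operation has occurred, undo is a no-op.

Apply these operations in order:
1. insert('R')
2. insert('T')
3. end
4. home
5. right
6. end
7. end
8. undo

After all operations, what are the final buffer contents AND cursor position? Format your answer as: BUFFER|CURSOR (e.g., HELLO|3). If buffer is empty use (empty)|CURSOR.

After op 1 (insert('R')): buf='RCLQHBHBW' cursor=1
After op 2 (insert('T')): buf='RTCLQHBHBW' cursor=2
After op 3 (end): buf='RTCLQHBHBW' cursor=10
After op 4 (home): buf='RTCLQHBHBW' cursor=0
After op 5 (right): buf='RTCLQHBHBW' cursor=1
After op 6 (end): buf='RTCLQHBHBW' cursor=10
After op 7 (end): buf='RTCLQHBHBW' cursor=10
After op 8 (undo): buf='RCLQHBHBW' cursor=1

Answer: RCLQHBHBW|1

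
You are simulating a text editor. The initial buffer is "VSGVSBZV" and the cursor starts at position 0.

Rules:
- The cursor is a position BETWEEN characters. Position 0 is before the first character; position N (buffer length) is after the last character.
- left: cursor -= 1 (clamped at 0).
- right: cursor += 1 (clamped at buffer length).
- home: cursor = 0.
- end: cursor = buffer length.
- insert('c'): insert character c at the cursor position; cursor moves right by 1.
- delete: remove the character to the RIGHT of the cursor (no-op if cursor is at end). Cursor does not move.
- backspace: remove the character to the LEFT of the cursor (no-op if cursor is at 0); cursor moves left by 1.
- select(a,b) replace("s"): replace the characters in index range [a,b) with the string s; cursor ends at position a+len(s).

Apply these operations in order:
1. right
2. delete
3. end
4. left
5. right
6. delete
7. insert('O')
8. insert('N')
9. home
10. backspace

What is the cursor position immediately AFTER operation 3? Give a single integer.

Answer: 7

Derivation:
After op 1 (right): buf='VSGVSBZV' cursor=1
After op 2 (delete): buf='VGVSBZV' cursor=1
After op 3 (end): buf='VGVSBZV' cursor=7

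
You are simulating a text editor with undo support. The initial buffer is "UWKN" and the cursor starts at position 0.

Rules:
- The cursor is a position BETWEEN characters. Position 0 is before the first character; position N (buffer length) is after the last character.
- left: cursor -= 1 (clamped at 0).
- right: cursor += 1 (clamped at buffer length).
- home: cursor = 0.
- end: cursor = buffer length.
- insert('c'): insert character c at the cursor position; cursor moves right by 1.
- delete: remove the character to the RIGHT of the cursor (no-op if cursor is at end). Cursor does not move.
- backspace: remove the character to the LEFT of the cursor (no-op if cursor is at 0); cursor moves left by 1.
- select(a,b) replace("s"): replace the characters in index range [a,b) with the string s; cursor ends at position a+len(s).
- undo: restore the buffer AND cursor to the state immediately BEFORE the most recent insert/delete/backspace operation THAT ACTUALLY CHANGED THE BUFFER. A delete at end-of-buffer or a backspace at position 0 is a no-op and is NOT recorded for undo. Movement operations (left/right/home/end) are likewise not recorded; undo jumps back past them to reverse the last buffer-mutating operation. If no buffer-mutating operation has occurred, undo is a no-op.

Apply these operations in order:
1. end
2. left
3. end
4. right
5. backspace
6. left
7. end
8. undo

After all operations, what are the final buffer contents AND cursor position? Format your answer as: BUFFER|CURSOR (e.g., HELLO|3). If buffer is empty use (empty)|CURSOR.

Answer: UWKN|4

Derivation:
After op 1 (end): buf='UWKN' cursor=4
After op 2 (left): buf='UWKN' cursor=3
After op 3 (end): buf='UWKN' cursor=4
After op 4 (right): buf='UWKN' cursor=4
After op 5 (backspace): buf='UWK' cursor=3
After op 6 (left): buf='UWK' cursor=2
After op 7 (end): buf='UWK' cursor=3
After op 8 (undo): buf='UWKN' cursor=4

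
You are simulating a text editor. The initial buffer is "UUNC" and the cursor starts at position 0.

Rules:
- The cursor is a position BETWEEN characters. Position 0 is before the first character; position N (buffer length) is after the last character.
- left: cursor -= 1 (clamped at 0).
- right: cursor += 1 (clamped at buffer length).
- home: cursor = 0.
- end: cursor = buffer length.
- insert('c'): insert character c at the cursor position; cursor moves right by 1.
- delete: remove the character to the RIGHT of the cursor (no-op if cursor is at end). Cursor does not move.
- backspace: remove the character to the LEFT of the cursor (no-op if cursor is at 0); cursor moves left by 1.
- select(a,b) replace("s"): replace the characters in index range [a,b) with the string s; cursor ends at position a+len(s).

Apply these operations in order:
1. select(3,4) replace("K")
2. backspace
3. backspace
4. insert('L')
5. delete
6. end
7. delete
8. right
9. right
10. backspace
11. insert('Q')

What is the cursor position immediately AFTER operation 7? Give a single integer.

After op 1 (select(3,4) replace("K")): buf='UUNK' cursor=4
After op 2 (backspace): buf='UUN' cursor=3
After op 3 (backspace): buf='UU' cursor=2
After op 4 (insert('L')): buf='UUL' cursor=3
After op 5 (delete): buf='UUL' cursor=3
After op 6 (end): buf='UUL' cursor=3
After op 7 (delete): buf='UUL' cursor=3

Answer: 3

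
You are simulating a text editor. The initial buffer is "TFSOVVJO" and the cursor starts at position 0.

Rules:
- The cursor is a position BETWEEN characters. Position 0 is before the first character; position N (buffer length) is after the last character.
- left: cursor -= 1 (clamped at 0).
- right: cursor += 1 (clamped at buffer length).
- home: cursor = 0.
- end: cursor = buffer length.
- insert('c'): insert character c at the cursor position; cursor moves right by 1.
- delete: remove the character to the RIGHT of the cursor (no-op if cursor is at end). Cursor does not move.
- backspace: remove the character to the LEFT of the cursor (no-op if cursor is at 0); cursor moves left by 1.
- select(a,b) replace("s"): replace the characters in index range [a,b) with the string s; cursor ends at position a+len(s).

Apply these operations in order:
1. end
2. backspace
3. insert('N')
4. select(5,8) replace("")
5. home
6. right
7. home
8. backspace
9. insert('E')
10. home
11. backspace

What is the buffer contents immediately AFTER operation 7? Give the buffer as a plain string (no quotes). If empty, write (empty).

Answer: TFSOV

Derivation:
After op 1 (end): buf='TFSOVVJO' cursor=8
After op 2 (backspace): buf='TFSOVVJ' cursor=7
After op 3 (insert('N')): buf='TFSOVVJN' cursor=8
After op 4 (select(5,8) replace("")): buf='TFSOV' cursor=5
After op 5 (home): buf='TFSOV' cursor=0
After op 6 (right): buf='TFSOV' cursor=1
After op 7 (home): buf='TFSOV' cursor=0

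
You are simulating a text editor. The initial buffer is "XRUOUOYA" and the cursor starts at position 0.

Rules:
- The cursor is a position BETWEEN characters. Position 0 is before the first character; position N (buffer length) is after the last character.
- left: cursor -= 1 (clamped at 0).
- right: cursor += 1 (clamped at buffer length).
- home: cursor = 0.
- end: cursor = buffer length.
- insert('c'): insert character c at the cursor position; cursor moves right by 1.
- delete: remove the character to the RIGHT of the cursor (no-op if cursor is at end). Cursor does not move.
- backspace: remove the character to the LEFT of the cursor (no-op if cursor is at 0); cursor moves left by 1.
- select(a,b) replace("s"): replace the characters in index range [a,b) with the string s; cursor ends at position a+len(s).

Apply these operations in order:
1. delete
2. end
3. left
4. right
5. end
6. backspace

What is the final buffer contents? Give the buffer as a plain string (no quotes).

After op 1 (delete): buf='RUOUOYA' cursor=0
After op 2 (end): buf='RUOUOYA' cursor=7
After op 3 (left): buf='RUOUOYA' cursor=6
After op 4 (right): buf='RUOUOYA' cursor=7
After op 5 (end): buf='RUOUOYA' cursor=7
After op 6 (backspace): buf='RUOUOY' cursor=6

Answer: RUOUOY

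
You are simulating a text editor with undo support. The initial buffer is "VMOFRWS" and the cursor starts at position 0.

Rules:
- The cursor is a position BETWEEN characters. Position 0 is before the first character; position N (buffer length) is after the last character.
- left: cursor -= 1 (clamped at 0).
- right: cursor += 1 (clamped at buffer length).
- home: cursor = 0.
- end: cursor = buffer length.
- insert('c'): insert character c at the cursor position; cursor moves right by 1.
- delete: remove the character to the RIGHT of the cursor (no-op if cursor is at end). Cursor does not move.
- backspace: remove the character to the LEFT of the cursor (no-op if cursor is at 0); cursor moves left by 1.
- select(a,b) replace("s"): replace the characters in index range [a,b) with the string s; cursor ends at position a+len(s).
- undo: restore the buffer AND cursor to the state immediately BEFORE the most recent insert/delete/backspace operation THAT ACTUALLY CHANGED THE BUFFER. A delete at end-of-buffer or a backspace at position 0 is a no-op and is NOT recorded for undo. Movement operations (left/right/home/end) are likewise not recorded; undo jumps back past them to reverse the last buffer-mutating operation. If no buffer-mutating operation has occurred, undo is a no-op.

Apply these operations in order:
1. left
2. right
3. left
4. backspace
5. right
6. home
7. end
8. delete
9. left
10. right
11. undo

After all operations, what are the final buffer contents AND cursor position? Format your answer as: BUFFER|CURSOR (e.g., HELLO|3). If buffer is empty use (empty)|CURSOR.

After op 1 (left): buf='VMOFRWS' cursor=0
After op 2 (right): buf='VMOFRWS' cursor=1
After op 3 (left): buf='VMOFRWS' cursor=0
After op 4 (backspace): buf='VMOFRWS' cursor=0
After op 5 (right): buf='VMOFRWS' cursor=1
After op 6 (home): buf='VMOFRWS' cursor=0
After op 7 (end): buf='VMOFRWS' cursor=7
After op 8 (delete): buf='VMOFRWS' cursor=7
After op 9 (left): buf='VMOFRWS' cursor=6
After op 10 (right): buf='VMOFRWS' cursor=7
After op 11 (undo): buf='VMOFRWS' cursor=7

Answer: VMOFRWS|7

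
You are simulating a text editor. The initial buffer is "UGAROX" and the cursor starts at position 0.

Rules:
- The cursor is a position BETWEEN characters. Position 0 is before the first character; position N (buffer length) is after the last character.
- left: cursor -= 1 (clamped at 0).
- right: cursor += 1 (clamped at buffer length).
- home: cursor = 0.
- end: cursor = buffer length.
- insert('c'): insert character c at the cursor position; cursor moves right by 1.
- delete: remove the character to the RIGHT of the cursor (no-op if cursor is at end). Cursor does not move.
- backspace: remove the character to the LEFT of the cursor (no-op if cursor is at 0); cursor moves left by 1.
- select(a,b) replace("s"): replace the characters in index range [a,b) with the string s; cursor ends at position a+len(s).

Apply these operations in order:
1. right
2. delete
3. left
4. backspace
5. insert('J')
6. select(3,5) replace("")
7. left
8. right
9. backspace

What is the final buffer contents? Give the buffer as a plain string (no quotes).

Answer: JUX

Derivation:
After op 1 (right): buf='UGAROX' cursor=1
After op 2 (delete): buf='UAROX' cursor=1
After op 3 (left): buf='UAROX' cursor=0
After op 4 (backspace): buf='UAROX' cursor=0
After op 5 (insert('J')): buf='JUAROX' cursor=1
After op 6 (select(3,5) replace("")): buf='JUAX' cursor=3
After op 7 (left): buf='JUAX' cursor=2
After op 8 (right): buf='JUAX' cursor=3
After op 9 (backspace): buf='JUX' cursor=2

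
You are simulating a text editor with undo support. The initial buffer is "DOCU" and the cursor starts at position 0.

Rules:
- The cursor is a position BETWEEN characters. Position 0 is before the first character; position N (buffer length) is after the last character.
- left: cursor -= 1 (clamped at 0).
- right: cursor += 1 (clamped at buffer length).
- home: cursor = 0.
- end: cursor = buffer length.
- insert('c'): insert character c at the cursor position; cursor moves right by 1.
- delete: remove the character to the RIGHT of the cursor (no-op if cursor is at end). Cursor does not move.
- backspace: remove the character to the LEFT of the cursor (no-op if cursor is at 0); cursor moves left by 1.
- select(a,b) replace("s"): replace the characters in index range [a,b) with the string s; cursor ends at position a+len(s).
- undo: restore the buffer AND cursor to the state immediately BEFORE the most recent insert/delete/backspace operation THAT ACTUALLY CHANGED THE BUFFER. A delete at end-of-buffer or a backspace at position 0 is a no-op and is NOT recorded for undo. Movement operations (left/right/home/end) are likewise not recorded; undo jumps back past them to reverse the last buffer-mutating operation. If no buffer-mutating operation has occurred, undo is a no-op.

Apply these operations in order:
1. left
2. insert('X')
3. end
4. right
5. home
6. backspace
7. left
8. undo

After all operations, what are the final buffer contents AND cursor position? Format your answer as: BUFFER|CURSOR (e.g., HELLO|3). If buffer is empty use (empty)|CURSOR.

After op 1 (left): buf='DOCU' cursor=0
After op 2 (insert('X')): buf='XDOCU' cursor=1
After op 3 (end): buf='XDOCU' cursor=5
After op 4 (right): buf='XDOCU' cursor=5
After op 5 (home): buf='XDOCU' cursor=0
After op 6 (backspace): buf='XDOCU' cursor=0
After op 7 (left): buf='XDOCU' cursor=0
After op 8 (undo): buf='DOCU' cursor=0

Answer: DOCU|0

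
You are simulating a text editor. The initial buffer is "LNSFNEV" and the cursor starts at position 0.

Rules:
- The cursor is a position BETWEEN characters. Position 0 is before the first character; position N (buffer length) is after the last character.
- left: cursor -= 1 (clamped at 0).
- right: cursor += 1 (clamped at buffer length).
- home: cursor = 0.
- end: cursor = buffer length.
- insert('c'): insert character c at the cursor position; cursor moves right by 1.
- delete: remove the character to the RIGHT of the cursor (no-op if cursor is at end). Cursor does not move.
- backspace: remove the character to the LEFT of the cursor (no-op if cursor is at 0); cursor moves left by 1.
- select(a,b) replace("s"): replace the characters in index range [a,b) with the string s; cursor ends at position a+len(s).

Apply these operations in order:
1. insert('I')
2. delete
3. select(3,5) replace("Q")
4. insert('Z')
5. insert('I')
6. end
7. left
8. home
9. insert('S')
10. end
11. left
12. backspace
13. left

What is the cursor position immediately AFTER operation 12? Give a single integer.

After op 1 (insert('I')): buf='ILNSFNEV' cursor=1
After op 2 (delete): buf='INSFNEV' cursor=1
After op 3 (select(3,5) replace("Q")): buf='INSQEV' cursor=4
After op 4 (insert('Z')): buf='INSQZEV' cursor=5
After op 5 (insert('I')): buf='INSQZIEV' cursor=6
After op 6 (end): buf='INSQZIEV' cursor=8
After op 7 (left): buf='INSQZIEV' cursor=7
After op 8 (home): buf='INSQZIEV' cursor=0
After op 9 (insert('S')): buf='SINSQZIEV' cursor=1
After op 10 (end): buf='SINSQZIEV' cursor=9
After op 11 (left): buf='SINSQZIEV' cursor=8
After op 12 (backspace): buf='SINSQZIV' cursor=7

Answer: 7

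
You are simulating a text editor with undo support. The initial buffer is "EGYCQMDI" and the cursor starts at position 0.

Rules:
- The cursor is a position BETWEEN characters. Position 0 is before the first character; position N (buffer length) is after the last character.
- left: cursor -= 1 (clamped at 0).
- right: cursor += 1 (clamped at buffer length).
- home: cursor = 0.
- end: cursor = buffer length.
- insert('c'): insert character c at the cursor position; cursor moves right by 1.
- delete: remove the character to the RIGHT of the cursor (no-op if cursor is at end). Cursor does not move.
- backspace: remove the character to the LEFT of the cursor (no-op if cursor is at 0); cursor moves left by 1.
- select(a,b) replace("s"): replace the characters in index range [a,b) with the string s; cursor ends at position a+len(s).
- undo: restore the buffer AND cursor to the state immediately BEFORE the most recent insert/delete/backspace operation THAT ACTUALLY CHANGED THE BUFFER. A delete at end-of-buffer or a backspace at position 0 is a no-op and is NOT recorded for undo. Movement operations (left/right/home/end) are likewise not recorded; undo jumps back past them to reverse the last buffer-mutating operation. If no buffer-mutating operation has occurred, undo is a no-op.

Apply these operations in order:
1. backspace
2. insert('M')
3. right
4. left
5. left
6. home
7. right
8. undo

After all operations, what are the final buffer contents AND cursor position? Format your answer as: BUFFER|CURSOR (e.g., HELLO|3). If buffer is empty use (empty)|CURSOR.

After op 1 (backspace): buf='EGYCQMDI' cursor=0
After op 2 (insert('M')): buf='MEGYCQMDI' cursor=1
After op 3 (right): buf='MEGYCQMDI' cursor=2
After op 4 (left): buf='MEGYCQMDI' cursor=1
After op 5 (left): buf='MEGYCQMDI' cursor=0
After op 6 (home): buf='MEGYCQMDI' cursor=0
After op 7 (right): buf='MEGYCQMDI' cursor=1
After op 8 (undo): buf='EGYCQMDI' cursor=0

Answer: EGYCQMDI|0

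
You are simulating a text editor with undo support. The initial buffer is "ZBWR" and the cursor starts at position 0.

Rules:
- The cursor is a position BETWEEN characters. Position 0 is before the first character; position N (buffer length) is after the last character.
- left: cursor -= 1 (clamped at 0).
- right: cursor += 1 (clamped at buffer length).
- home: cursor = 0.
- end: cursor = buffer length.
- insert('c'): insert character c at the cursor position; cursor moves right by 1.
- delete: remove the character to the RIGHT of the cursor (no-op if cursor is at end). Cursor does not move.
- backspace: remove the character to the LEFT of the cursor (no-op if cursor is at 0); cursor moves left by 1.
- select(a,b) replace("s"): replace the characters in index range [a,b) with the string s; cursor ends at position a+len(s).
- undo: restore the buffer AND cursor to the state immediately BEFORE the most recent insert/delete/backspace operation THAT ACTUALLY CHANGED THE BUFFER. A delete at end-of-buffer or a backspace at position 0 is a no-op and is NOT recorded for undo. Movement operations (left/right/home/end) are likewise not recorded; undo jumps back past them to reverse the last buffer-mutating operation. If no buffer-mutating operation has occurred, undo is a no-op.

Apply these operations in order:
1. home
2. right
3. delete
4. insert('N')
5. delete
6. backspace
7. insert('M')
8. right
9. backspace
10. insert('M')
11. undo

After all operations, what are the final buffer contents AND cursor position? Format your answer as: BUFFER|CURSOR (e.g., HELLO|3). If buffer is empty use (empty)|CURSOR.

After op 1 (home): buf='ZBWR' cursor=0
After op 2 (right): buf='ZBWR' cursor=1
After op 3 (delete): buf='ZWR' cursor=1
After op 4 (insert('N')): buf='ZNWR' cursor=2
After op 5 (delete): buf='ZNR' cursor=2
After op 6 (backspace): buf='ZR' cursor=1
After op 7 (insert('M')): buf='ZMR' cursor=2
After op 8 (right): buf='ZMR' cursor=3
After op 9 (backspace): buf='ZM' cursor=2
After op 10 (insert('M')): buf='ZMM' cursor=3
After op 11 (undo): buf='ZM' cursor=2

Answer: ZM|2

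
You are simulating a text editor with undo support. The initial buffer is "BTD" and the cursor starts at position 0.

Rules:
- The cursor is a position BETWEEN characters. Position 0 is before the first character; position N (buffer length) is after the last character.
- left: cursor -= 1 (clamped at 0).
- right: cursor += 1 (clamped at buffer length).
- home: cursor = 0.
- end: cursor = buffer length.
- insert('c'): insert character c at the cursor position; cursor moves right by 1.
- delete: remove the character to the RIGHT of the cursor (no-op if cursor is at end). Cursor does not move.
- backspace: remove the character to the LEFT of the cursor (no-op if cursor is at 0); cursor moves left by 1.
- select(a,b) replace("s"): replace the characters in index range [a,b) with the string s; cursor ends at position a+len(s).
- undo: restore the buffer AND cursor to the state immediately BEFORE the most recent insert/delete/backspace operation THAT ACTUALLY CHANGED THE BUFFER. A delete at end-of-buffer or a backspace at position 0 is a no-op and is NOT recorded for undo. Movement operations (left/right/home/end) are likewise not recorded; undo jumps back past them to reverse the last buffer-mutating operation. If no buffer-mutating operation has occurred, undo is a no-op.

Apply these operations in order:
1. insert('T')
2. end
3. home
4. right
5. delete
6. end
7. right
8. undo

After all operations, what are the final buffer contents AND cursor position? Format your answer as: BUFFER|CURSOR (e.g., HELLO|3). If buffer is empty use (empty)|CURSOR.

Answer: TBTD|1

Derivation:
After op 1 (insert('T')): buf='TBTD' cursor=1
After op 2 (end): buf='TBTD' cursor=4
After op 3 (home): buf='TBTD' cursor=0
After op 4 (right): buf='TBTD' cursor=1
After op 5 (delete): buf='TTD' cursor=1
After op 6 (end): buf='TTD' cursor=3
After op 7 (right): buf='TTD' cursor=3
After op 8 (undo): buf='TBTD' cursor=1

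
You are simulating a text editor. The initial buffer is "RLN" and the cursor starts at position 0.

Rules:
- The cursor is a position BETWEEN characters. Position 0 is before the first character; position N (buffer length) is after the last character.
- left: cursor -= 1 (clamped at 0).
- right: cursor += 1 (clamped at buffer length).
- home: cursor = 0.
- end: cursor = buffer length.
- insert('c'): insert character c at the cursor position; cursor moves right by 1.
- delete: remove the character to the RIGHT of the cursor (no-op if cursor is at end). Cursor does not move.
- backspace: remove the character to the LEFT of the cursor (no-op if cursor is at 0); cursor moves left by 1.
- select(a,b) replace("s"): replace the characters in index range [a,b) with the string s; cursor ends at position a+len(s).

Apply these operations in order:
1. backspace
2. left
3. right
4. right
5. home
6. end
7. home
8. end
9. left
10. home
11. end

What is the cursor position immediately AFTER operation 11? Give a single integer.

Answer: 3

Derivation:
After op 1 (backspace): buf='RLN' cursor=0
After op 2 (left): buf='RLN' cursor=0
After op 3 (right): buf='RLN' cursor=1
After op 4 (right): buf='RLN' cursor=2
After op 5 (home): buf='RLN' cursor=0
After op 6 (end): buf='RLN' cursor=3
After op 7 (home): buf='RLN' cursor=0
After op 8 (end): buf='RLN' cursor=3
After op 9 (left): buf='RLN' cursor=2
After op 10 (home): buf='RLN' cursor=0
After op 11 (end): buf='RLN' cursor=3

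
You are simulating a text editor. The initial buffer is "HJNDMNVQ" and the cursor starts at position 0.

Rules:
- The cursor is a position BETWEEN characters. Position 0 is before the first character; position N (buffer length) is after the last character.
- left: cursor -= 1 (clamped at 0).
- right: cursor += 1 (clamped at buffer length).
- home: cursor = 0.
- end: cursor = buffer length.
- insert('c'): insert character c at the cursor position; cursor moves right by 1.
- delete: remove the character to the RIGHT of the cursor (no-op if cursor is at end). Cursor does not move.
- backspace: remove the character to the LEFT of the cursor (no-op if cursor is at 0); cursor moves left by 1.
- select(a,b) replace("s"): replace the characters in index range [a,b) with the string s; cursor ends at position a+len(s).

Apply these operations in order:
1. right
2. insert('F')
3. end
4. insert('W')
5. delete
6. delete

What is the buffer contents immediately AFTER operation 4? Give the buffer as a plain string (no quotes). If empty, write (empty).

Answer: HFJNDMNVQW

Derivation:
After op 1 (right): buf='HJNDMNVQ' cursor=1
After op 2 (insert('F')): buf='HFJNDMNVQ' cursor=2
After op 3 (end): buf='HFJNDMNVQ' cursor=9
After op 4 (insert('W')): buf='HFJNDMNVQW' cursor=10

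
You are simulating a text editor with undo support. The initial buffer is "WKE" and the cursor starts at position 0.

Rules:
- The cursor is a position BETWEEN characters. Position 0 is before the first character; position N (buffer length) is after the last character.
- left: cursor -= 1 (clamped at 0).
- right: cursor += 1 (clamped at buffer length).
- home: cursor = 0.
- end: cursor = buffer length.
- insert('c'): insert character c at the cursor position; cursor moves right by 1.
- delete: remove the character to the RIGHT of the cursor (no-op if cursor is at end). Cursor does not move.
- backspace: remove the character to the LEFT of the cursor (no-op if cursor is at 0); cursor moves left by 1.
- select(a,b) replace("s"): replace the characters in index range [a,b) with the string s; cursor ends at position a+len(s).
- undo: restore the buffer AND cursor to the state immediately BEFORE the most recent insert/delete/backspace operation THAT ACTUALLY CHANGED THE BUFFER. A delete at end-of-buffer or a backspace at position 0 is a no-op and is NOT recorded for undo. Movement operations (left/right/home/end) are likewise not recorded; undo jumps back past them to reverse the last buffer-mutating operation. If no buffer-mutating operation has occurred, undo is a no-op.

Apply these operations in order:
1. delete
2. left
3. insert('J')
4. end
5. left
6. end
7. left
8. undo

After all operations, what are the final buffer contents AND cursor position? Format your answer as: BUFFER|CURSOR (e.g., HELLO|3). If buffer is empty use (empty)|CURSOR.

Answer: KE|0

Derivation:
After op 1 (delete): buf='KE' cursor=0
After op 2 (left): buf='KE' cursor=0
After op 3 (insert('J')): buf='JKE' cursor=1
After op 4 (end): buf='JKE' cursor=3
After op 5 (left): buf='JKE' cursor=2
After op 6 (end): buf='JKE' cursor=3
After op 7 (left): buf='JKE' cursor=2
After op 8 (undo): buf='KE' cursor=0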